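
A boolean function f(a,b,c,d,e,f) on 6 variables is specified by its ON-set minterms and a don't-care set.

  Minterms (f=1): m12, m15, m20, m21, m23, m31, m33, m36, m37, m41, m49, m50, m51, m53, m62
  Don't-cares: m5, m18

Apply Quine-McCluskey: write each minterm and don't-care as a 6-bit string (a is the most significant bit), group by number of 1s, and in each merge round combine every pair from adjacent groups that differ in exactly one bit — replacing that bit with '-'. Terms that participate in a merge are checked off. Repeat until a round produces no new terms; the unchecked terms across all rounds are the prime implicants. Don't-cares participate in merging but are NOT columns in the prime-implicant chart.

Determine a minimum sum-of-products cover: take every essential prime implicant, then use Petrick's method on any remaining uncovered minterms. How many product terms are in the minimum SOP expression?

Round 0: 000101✓ 001100 001111✓ 010010✓ 010100✓ 010101✓ 010111✓ 011111✓ 100001✓ 100100✓ 100101✓ 101001✓ 110001✓ 110010✓ 110011✓ 110101✓ 111110
Round 1: -00101✓ -10010 -10101✓ 0-0101✓ 0-1111 01-111 0101-1 01010- 1-0001✓ 1-0101✓ 10-001 100-01✓ 10010- 110-01✓ 1100-1 11001-
Round 2: --0101 1-0-01
PIs = {--0101, -10010, 0-1111, 001100, 01-111, 0101-1, 01010-, 1-0-01, 10-001, 10010-, 1100-1, 11001-, 111110}
Coverage chart:
  m12: 001100 ←essential
  m15: 0-1111 ←essential
  m20: 01010- ←essential
  m21: --0101,0101-1,01010-
  m23: 01-111,0101-1
  m31: 0-1111,01-111
  m33: 1-0-01,10-001
  m36: 10010- ←essential
  m37: --0101,1-0-01,10010-
  m41: 10-001 ←essential
  m49: 1-0-01,1100-1
  m50: -10010,11001-
  m51: 1100-1,11001-
  m53: --0101,1-0-01
  m62: 111110 ←essential
Essential: 0-1111, 001100, 01010-, 10-001, 10010-, 111110
Petrick residual → 01-111, 1-0-01, 11001-
Min cover (9 terms): a'cdef + a'b'cde'f' + a'bdef + a'bc'de' + ac'e'f + ab'd'e'f + ab'c'de' + abc'd'e + abcdef'

9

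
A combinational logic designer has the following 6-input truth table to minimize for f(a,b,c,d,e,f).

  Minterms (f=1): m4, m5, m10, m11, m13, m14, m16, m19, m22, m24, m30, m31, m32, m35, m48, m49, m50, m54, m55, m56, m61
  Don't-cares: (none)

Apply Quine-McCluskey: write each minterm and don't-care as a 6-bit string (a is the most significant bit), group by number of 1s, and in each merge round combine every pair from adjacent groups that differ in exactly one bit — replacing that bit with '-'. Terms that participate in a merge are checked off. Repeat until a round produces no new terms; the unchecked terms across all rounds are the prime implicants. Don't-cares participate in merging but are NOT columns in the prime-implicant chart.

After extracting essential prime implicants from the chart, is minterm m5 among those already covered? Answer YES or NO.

[col 0] 000100*, 000101*, 001010*, 001011*, 001101*, 001110*, 010000*, 010011, 010110*, 011000*, 011110*, 011111*, 100000*, 100011, 110000*, 110001*, 110010*, 110110*, 110111*, 111000*, 111101
[col 1] -10000*, -10110, -11000*, 0-1110, 00-101, 00010-, 001-10, 00101-, 01-000*, 01-110, 01111-, 1-0000, 11-000*, 110-10, 1100-0, 11000-, 11011-
[col 2] -1-000
Prime implicants: -1-000, -10110, 0-1110, 00-101, 00010-, 001-10, 00101-, 01-110, 010011, 01111-, 1-0000, 100011, 110-10, 1100-0, 11000-, 11011-, 111101
PI chart (minterm → PIs covering it):
  4 | 00010-  (sole → essential)
  5 | 00-101,00010-
  10 | 001-10,00101-
  11 | 00101-  (sole → essential)
  13 | 00-101  (sole → essential)
  14 | 0-1110,001-10
  16 | -1-000  (sole → essential)
  19 | 010011  (sole → essential)
  22 | -10110,01-110
  24 | -1-000  (sole → essential)
  30 | 0-1110,01-110,01111-
  31 | 01111-  (sole → essential)
  32 | 1-0000  (sole → essential)
  35 | 100011  (sole → essential)
  48 | -1-000,1-0000,1100-0,11000-
  49 | 11000-  (sole → essential)
  50 | 110-10,1100-0
  54 | -10110,110-10,11011-
  55 | 11011-  (sole → essential)
  56 | -1-000  (sole → essential)
  61 | 111101  (sole → essential)
Essential prime implicants: -1-000, 00-101, 00010-, 00101-, 010011, 01111-, 1-0000, 100011, 11000-, 11011-, 111101

YES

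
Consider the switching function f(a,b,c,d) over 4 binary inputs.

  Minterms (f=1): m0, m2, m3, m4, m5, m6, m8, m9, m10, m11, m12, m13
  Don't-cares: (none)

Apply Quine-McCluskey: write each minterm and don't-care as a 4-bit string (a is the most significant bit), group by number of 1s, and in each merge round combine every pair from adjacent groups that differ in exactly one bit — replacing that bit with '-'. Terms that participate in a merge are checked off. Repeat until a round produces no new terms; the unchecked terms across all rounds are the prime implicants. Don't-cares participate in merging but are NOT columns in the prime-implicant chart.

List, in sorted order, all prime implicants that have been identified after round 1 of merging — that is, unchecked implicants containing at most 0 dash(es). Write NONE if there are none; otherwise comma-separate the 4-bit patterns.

Round 0: 0000✓ 0010✓ 0011✓ 0100✓ 0101✓ 0110✓ 1000✓ 1001✓ 1010✓ 1011✓ 1100✓ 1101✓
Round 1: -000✓ -010✓ -011✓ -100✓ -101✓ 0-00✓ 0-10✓ 00-0✓ 001-✓ 01-0✓ 010-✓ 1-00✓ 1-01✓ 10-0✓ 10-1✓ 100-✓ 101-✓ 110-✓
Round 2: --00 -0-0 -01- -10- 0--0 1-0- 10--
PIs = {--00, -0-0, -01-, -10-, 0--0, 1-0-, 10--}

NONE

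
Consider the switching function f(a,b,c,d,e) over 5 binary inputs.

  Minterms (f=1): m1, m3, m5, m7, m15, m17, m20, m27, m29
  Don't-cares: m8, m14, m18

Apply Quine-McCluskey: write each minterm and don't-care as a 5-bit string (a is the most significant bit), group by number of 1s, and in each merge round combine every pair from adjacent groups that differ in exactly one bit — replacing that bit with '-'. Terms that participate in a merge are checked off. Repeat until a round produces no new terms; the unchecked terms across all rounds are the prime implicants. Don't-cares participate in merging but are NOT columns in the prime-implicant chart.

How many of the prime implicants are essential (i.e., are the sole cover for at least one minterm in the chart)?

5

Round 0: 00001✓ 00011✓ 00101✓ 00111✓ 01000 01110✓ 01111✓ 10001✓ 10010 10100 11011 11101
Round 1: -0001 0-111 00-01✓ 00-11✓ 000-1✓ 001-1✓ 0111-
Round 2: 00--1
PIs = {-0001, 0-111, 00--1, 01000, 0111-, 10010, 10100, 11011, 11101}
Coverage chart:
  m1: -0001,00--1
  m3: 00--1 ←essential
  m5: 00--1 ←essential
  m7: 0-111,00--1
  m15: 0-111,0111-
  m17: -0001 ←essential
  m20: 10100 ←essential
  m27: 11011 ←essential
  m29: 11101 ←essential
Essential: -0001, 00--1, 10100, 11011, 11101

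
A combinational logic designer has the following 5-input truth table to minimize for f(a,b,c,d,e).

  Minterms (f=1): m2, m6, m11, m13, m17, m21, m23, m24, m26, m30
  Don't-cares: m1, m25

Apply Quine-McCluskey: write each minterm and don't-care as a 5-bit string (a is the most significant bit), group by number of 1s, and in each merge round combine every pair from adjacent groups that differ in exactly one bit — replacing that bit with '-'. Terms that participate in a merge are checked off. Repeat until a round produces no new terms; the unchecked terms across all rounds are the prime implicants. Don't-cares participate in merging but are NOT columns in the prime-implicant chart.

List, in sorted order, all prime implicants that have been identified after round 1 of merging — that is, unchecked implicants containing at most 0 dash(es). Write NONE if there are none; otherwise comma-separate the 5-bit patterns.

[col 0] 00001*, 00010*, 00110*, 01011, 01101, 10001*, 10101*, 10111*, 11000*, 11001*, 11010*, 11110*
[col 1] -0001, 00-10, 1-001, 10-01, 101-1, 11-10, 110-0, 1100-
Prime implicants: -0001, 00-10, 01011, 01101, 1-001, 10-01, 101-1, 11-10, 110-0, 1100-

01011, 01101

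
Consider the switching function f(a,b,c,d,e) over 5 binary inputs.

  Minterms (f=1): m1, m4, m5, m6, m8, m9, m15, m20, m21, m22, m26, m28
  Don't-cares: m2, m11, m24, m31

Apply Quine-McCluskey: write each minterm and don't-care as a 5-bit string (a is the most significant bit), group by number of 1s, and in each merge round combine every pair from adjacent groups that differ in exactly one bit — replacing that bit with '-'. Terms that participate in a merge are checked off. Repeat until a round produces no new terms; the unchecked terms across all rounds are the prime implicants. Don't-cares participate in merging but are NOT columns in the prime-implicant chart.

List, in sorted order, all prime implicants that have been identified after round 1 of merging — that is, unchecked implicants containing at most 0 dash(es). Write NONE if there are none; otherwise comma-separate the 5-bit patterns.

Round 0: 00001✓ 00010✓ 00100✓ 00101✓ 00110✓ 01000✓ 01001✓ 01011✓ 01111✓ 10100✓ 10101✓ 10110✓ 11000✓ 11010✓ 11100✓ 11111✓
Round 1: -0100✓ -0101✓ -0110✓ -1000 -1111 0-001 00-01 00-10 001-0✓ 0010-✓ 01-11 010-1 0100- 1-100 101-0✓ 1010-✓ 11-00 110-0
Round 2: -01-0 -010-
PIs = {-01-0, -010-, -1000, -1111, 0-001, 00-01, 00-10, 01-11, 010-1, 0100-, 1-100, 11-00, 110-0}

NONE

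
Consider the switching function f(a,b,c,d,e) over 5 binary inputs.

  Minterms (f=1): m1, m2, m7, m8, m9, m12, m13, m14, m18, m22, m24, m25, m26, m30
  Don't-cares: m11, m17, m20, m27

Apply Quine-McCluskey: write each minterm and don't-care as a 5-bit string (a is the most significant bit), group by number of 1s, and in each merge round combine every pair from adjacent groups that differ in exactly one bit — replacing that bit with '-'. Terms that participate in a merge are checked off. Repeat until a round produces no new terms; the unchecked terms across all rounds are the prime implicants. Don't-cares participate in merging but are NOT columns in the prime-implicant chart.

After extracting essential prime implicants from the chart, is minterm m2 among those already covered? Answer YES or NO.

[col 0] 00001*, 00010*, 00111, 01000*, 01001*, 01011*, 01100*, 01101*, 01110*, 10001*, 10010*, 10100*, 10110*, 11000*, 11001*, 11010*, 11011*, 11110*
[col 1] -0001*, -0010, -1000*, -1001*, -1011*, -1110, 0-001*, 01-00*, 01-01*, 010-1*, 0100-*, 011-0, 0110-*, 1-001*, 1-010*, 1-110*, 10-10*, 101-0, 11-10*, 110-0*, 110-1*, 1100-*, 1101-*
[col 2] --001, -10-1, -100-, 01-0-, 1--10, 110--
Prime implicants: --001, -0010, -10-1, -100-, -1110, 00111, 01-0-, 011-0, 1--10, 101-0, 110--
PI chart (minterm → PIs covering it):
  1 | --001  (sole → essential)
  2 | -0010  (sole → essential)
  7 | 00111  (sole → essential)
  8 | -100-,01-0-
  9 | --001,-10-1,-100-,01-0-
  12 | 01-0-,011-0
  13 | 01-0-  (sole → essential)
  14 | -1110,011-0
  18 | -0010,1--10
  22 | 1--10,101-0
  24 | -100-,110--
  25 | --001,-10-1,-100-,110--
  26 | 1--10,110--
  30 | -1110,1--10
Essential prime implicants: --001, -0010, 00111, 01-0-

YES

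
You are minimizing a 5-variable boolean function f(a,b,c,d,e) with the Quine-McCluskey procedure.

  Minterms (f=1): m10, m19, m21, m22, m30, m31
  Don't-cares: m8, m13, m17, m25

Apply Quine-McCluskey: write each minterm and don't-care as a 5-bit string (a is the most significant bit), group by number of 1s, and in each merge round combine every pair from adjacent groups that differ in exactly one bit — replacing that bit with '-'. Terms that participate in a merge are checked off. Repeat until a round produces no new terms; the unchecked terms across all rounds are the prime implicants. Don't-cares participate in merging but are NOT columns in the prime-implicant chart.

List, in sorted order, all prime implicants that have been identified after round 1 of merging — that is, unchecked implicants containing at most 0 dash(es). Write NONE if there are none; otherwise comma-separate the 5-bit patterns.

01101

[col 0] 01000*, 01010*, 01101, 10001*, 10011*, 10101*, 10110*, 11001*, 11110*, 11111*
[col 1] 010-0, 1-001, 1-110, 10-01, 100-1, 1111-
Prime implicants: 010-0, 01101, 1-001, 1-110, 10-01, 100-1, 1111-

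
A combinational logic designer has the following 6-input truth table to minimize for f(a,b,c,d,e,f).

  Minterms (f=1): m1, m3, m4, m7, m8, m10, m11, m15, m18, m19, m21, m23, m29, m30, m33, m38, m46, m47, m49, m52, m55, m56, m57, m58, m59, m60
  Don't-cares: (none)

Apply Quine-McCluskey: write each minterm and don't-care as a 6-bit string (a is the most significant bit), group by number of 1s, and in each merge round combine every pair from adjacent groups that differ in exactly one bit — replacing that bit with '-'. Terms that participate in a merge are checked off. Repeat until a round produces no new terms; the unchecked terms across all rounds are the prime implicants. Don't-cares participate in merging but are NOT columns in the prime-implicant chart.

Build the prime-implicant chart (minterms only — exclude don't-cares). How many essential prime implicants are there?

Round 0: 000001✓ 000011✓ 000100 000111✓ 001000✓ 001010✓ 001011✓ 001111✓ 010010✓ 010011✓ 010101✓ 010111✓ 011101✓ 011110 100001✓ 100110✓ 101110✓ 101111✓ 110001✓ 110100✓ 110111✓ 111000✓ 111001✓ 111010✓ 111011✓ 111100✓
Round 1: -00001 -01111 -10111 0-0011✓ 0-0111✓ 00-011✓ 00-111✓ 000-11✓ 0000-1 001-11✓ 0010-0 00101- 01-101 010-11✓ 01001- 0101-1 1-0001 10-110 10111- 11-001 11-100 111-00 1110-0✓ 1110-1✓ 11100-✓ 11101-✓
Round 2: 0-0-11 00--11 1110--
PIs = {-00001, -01111, -10111, 0-0-11, 00--11, 0000-1, 000100, 0010-0, 00101-, 01-101, 01001-, 0101-1, 011110, 1-0001, 10-110, 10111-, 11-001, 11-100, 111-00, 1110--}
Coverage chart:
  m1: -00001,0000-1
  m3: 0-0-11,00--11,0000-1
  m4: 000100 ←essential
  m7: 0-0-11,00--11
  m8: 0010-0 ←essential
  m10: 0010-0,00101-
  m11: 00--11,00101-
  m15: -01111,00--11
  m18: 01001- ←essential
  m19: 0-0-11,01001-
  m21: 01-101,0101-1
  m23: -10111,0-0-11,0101-1
  m29: 01-101 ←essential
  m30: 011110 ←essential
  m33: -00001,1-0001
  m38: 10-110 ←essential
  m46: 10-110,10111-
  m47: -01111,10111-
  m49: 1-0001,11-001
  m52: 11-100 ←essential
  m55: -10111 ←essential
  m56: 111-00,1110--
  m57: 11-001,1110--
  m58: 1110-- ←essential
  m59: 1110-- ←essential
  m60: 11-100,111-00
Essential: -10111, 000100, 0010-0, 01-101, 01001-, 011110, 10-110, 11-100, 1110--

9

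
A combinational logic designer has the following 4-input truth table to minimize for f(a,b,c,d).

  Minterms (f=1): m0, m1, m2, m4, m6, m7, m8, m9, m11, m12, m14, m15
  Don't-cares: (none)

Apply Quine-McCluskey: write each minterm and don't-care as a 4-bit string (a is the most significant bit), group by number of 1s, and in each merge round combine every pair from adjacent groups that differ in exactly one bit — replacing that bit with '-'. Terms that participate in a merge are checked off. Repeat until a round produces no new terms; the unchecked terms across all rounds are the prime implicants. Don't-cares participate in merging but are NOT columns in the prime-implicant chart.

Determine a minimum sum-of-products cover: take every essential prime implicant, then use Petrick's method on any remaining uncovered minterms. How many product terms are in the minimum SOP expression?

Round 0: 0000✓ 0001✓ 0010✓ 0100✓ 0110✓ 0111✓ 1000✓ 1001✓ 1011✓ 1100✓ 1110✓ 1111✓
Round 1: -000✓ -001✓ -100✓ -110✓ -111✓ 0-00✓ 0-10✓ 00-0✓ 000-✓ 01-0✓ 011-✓ 1-00✓ 1-11 10-1 100-✓ 11-0✓ 111-✓
Round 2: --00 -00- -1-0 -11- 0--0
PIs = {--00, -00-, -1-0, -11-, 0--0, 1-11, 10-1}
Coverage chart:
  m0: --00,-00-,0--0
  m1: -00- ←essential
  m2: 0--0 ←essential
  m4: --00,-1-0,0--0
  m6: -1-0,-11-,0--0
  m7: -11- ←essential
  m8: --00,-00-
  m9: -00-,10-1
  m11: 1-11,10-1
  m12: --00,-1-0
  m14: -1-0,-11-
  m15: -11-,1-11
Essential: -00-, -11-, 0--0
Petrick residual → --00, 1-11
Min cover (5 terms): c'd' + b'c' + bc + a'd' + acd

5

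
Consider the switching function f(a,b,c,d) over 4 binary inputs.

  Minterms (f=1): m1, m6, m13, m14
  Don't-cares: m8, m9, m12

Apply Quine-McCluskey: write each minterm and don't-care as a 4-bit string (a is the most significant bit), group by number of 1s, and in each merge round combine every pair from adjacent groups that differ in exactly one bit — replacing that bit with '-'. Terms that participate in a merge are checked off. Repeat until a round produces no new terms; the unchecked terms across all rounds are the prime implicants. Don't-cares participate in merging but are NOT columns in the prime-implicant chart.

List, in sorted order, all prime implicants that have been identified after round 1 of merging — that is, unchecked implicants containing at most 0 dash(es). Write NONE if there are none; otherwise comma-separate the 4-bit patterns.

Round 0: 0001✓ 0110✓ 1000✓ 1001✓ 1100✓ 1101✓ 1110✓
Round 1: -001 -110 1-00✓ 1-01✓ 100-✓ 11-0 110-✓
Round 2: 1-0-
PIs = {-001, -110, 1-0-, 11-0}

NONE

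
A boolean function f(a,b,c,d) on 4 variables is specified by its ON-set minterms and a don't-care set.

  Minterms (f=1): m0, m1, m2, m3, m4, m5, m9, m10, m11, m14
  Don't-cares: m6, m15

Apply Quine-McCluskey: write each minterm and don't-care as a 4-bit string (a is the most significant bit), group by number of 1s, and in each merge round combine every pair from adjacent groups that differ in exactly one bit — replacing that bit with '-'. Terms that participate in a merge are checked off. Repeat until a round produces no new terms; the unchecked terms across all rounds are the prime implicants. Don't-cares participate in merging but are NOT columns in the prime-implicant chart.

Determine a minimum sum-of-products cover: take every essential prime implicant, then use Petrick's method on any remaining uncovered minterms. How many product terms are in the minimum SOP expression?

3

Round 0: 0000✓ 0001✓ 0010✓ 0011✓ 0100✓ 0101✓ 0110✓ 1001✓ 1010✓ 1011✓ 1110✓ 1111✓
Round 1: -001✓ -010✓ -011✓ -110✓ 0-00✓ 0-01✓ 0-10✓ 00-0✓ 00-1✓ 000-✓ 001-✓ 01-0✓ 010-✓ 1-10✓ 1-11✓ 10-1✓ 101-✓ 111-✓
Round 2: --10 -0-1 -01- 0--0 0-0- 00-- 1-1-
PIs = {--10, -0-1, -01-, 0--0, 0-0-, 00--, 1-1-}
Coverage chart:
  m0: 0--0,0-0-,00--
  m1: -0-1,0-0-,00--
  m2: --10,-01-,0--0,00--
  m3: -0-1,-01-,00--
  m4: 0--0,0-0-
  m5: 0-0- ←essential
  m9: -0-1 ←essential
  m10: --10,-01-,1-1-
  m11: -0-1,-01-,1-1-
  m14: --10,1-1-
Essential: -0-1, 0-0-
Petrick residual → --10
Min cover (3 terms): cd' + b'd + a'c'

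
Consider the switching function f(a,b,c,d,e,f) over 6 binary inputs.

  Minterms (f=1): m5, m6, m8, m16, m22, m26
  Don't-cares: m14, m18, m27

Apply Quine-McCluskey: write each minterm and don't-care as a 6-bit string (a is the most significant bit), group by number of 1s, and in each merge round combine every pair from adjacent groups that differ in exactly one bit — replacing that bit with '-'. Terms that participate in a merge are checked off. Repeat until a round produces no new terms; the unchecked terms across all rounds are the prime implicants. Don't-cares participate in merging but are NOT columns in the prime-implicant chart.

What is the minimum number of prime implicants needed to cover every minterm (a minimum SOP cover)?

size-2^0 implicants → 000101  000110(✓)  001000  001110(✓)  010000(✓)  010010(✓)  010110(✓)  011010(✓)  011011(✓)
size-2^1 implicants → 0-0110  00-110  01-010  010-10  0100-0  01101-
Unchecked terms (primes): 0-0110, 00-110, 000101, 001000, 01-010, 010-10, 0100-0, 01101-
Minterm coverage:
  m5 ⊆ 000101 [E]
  m6 ⊆ 0-0110,00-110
  m8 ⊆ 001000 [E]
  m16 ⊆ 0100-0 [E]
  m22 ⊆ 0-0110,010-10
  m26 ⊆ 01-010,01101-
E = {000101, 001000, 0100-0}
Petrick residual → 0-0110, 01-010
Cover = a'c'def' + a'b'c'de'f + a'b'cd'e'f' + a'bd'ef' + a'bc'd'f'  |cover|=5

5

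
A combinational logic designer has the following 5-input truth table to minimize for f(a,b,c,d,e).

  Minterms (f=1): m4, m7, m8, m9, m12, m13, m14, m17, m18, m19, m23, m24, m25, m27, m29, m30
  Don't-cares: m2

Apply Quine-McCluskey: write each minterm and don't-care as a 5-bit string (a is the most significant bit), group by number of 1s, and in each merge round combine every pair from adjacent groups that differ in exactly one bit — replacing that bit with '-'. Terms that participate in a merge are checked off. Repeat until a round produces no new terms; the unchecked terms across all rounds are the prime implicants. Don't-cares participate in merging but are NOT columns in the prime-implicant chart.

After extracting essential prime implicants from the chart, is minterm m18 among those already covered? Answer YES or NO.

Round 0: 00010✓ 00100✓ 00111✓ 01000✓ 01001✓ 01100✓ 01101✓ 01110✓ 10001✓ 10010✓ 10011✓ 10111✓ 11000✓ 11001✓ 11011✓ 11101✓ 11110✓
Round 1: -0010 -0111 -1000✓ -1001✓ -1101✓ -1110 0-100 01-00✓ 01-01✓ 0100-✓ 011-0 0110-✓ 1-001✓ 1-011✓ 10-11 100-1✓ 1001- 11-01✓ 110-1✓ 1100-✓
Round 2: -1-01 -100- 01-0- 1-0-1
PIs = {-0010, -0111, -1-01, -100-, -1110, 0-100, 01-0-, 011-0, 1-0-1, 10-11, 1001-}
Coverage chart:
  m4: 0-100 ←essential
  m7: -0111 ←essential
  m8: -100-,01-0-
  m9: -1-01,-100-,01-0-
  m12: 0-100,01-0-,011-0
  m13: -1-01,01-0-
  m14: -1110,011-0
  m17: 1-0-1 ←essential
  m18: -0010,1001-
  m19: 1-0-1,10-11,1001-
  m23: -0111,10-11
  m24: -100- ←essential
  m25: -1-01,-100-,1-0-1
  m27: 1-0-1 ←essential
  m29: -1-01 ←essential
  m30: -1110 ←essential
Essential: -0111, -1-01, -100-, -1110, 0-100, 1-0-1

NO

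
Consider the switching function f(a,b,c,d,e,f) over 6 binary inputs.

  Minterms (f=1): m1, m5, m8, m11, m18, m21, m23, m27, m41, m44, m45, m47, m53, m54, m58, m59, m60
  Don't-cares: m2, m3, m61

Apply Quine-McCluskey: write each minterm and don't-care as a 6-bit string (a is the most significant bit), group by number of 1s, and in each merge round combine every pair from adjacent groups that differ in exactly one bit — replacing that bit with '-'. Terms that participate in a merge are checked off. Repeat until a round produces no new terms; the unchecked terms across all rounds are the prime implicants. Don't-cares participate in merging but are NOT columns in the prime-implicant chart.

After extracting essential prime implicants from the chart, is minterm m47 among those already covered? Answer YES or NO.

YES

[col 0] 000001*, 000010*, 000011*, 000101*, 001000, 001011*, 010010*, 010101*, 010111*, 011011*, 101001*, 101100*, 101101*, 101111*, 110101*, 110110, 111010*, 111011*, 111100*, 111101*
[col 1] -10101, -11011, 0-0010, 0-0101, 0-1011, 00-011, 000-01, 0000-1, 00001-, 0101-1, 1-1100*, 1-1101*, 101-01, 1011-1, 10110-*, 11-101, 11101-, 11110-*
[col 2] 1-110-
Prime implicants: -10101, -11011, 0-0010, 0-0101, 0-1011, 00-011, 000-01, 0000-1, 00001-, 001000, 0101-1, 1-110-, 101-01, 1011-1, 11-101, 110110, 11101-
PI chart (minterm → PIs covering it):
  1 | 000-01,0000-1
  5 | 0-0101,000-01
  8 | 001000  (sole → essential)
  11 | 0-1011,00-011
  18 | 0-0010  (sole → essential)
  21 | -10101,0-0101,0101-1
  23 | 0101-1  (sole → essential)
  27 | -11011,0-1011
  41 | 101-01  (sole → essential)
  44 | 1-110-  (sole → essential)
  45 | 1-110-,101-01,1011-1
  47 | 1011-1  (sole → essential)
  53 | -10101,11-101
  54 | 110110  (sole → essential)
  58 | 11101-  (sole → essential)
  59 | -11011,11101-
  60 | 1-110-  (sole → essential)
Essential prime implicants: 0-0010, 001000, 0101-1, 1-110-, 101-01, 1011-1, 110110, 11101-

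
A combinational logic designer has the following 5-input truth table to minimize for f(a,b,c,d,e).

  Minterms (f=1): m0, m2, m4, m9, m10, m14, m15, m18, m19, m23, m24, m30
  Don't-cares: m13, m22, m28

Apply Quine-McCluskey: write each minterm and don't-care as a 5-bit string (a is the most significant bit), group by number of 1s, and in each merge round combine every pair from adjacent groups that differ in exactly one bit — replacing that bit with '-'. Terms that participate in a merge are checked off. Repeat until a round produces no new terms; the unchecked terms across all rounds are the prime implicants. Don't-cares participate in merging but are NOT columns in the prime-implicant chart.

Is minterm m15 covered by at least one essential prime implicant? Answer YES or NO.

NO

size-2^0 implicants → 00000(✓)  00010(✓)  00100(✓)  01001(✓)  01010(✓)  01101(✓)  01110(✓)  01111(✓)  10010(✓)  10011(✓)  10110(✓)  10111(✓)  11000(✓)  11100(✓)  11110(✓)
size-2^1 implicants → -0010  -1110  0-010  00-00  000-0  01-01  01-10  011-1  0111-  1-110  10-10(✓)  10-11(✓)  1001-(✓)  1011-(✓)  11-00  111-0
size-2^2 implicants → 10-1-
Unchecked terms (primes): -0010, -1110, 0-010, 00-00, 000-0, 01-01, 01-10, 011-1, 0111-, 1-110, 10-1-, 11-00, 111-0
Minterm coverage:
  m0 ⊆ 00-00,000-0
  m2 ⊆ -0010,0-010,000-0
  m4 ⊆ 00-00 [E]
  m9 ⊆ 01-01 [E]
  m10 ⊆ 0-010,01-10
  m14 ⊆ -1110,01-10,0111-
  m15 ⊆ 011-1,0111-
  m18 ⊆ -0010,10-1-
  m19 ⊆ 10-1- [E]
  m23 ⊆ 10-1- [E]
  m24 ⊆ 11-00 [E]
  m30 ⊆ -1110,1-110,111-0
E = {00-00, 01-01, 10-1-, 11-00}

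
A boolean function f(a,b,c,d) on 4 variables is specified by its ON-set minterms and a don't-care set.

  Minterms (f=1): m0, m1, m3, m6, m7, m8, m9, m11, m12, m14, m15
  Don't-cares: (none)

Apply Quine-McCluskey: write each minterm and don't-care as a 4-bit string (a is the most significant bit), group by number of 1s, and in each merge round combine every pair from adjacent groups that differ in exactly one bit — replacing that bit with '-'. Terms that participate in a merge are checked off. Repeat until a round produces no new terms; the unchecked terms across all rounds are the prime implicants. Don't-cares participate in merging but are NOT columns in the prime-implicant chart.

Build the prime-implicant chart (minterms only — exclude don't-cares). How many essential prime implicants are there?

size-2^0 implicants → 0000(✓)  0001(✓)  0011(✓)  0110(✓)  0111(✓)  1000(✓)  1001(✓)  1011(✓)  1100(✓)  1110(✓)  1111(✓)
size-2^1 implicants → -000(✓)  -001(✓)  -011(✓)  -110(✓)  -111(✓)  0-11(✓)  00-1(✓)  000-(✓)  011-(✓)  1-00  1-11(✓)  10-1(✓)  100-(✓)  11-0  111-(✓)
size-2^2 implicants → --11  -0-1  -00-  -11-
Unchecked terms (primes): --11, -0-1, -00-, -11-, 1-00, 11-0
Minterm coverage:
  m0 ⊆ -00- [E]
  m1 ⊆ -0-1,-00-
  m3 ⊆ --11,-0-1
  m6 ⊆ -11- [E]
  m7 ⊆ --11,-11-
  m8 ⊆ -00-,1-00
  m9 ⊆ -0-1,-00-
  m11 ⊆ --11,-0-1
  m12 ⊆ 1-00,11-0
  m14 ⊆ -11-,11-0
  m15 ⊆ --11,-11-
E = {-00-, -11-}

2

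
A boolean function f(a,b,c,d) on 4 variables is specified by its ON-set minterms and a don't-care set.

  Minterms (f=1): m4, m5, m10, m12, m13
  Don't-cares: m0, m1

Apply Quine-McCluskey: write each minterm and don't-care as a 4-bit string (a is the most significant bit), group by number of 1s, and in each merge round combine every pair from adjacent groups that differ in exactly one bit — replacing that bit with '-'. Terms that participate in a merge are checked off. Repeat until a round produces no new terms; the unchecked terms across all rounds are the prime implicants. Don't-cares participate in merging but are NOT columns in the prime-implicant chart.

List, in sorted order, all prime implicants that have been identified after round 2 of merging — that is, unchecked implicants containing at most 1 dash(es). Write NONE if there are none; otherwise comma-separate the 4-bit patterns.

1010

Round 0: 0000✓ 0001✓ 0100✓ 0101✓ 1010 1100✓ 1101✓
Round 1: -100✓ -101✓ 0-00✓ 0-01✓ 000-✓ 010-✓ 110-✓
Round 2: -10- 0-0-
PIs = {-10-, 0-0-, 1010}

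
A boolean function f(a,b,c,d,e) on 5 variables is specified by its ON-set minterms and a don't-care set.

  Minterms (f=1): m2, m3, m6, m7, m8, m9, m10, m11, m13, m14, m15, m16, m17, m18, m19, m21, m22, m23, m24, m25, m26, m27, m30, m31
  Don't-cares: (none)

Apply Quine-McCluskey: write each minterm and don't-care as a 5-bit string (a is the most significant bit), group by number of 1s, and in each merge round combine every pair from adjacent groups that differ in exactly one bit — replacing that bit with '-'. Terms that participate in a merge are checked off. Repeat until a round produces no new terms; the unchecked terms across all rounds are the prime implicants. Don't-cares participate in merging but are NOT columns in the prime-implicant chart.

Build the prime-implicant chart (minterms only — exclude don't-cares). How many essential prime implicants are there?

Round 0: 00010✓ 00011✓ 00110✓ 00111✓ 01000✓ 01001✓ 01010✓ 01011✓ 01101✓ 01110✓ 01111✓ 10000✓ 10001✓ 10010✓ 10011✓ 10101✓ 10110✓ 10111✓ 11000✓ 11001✓ 11010✓ 11011✓ 11110✓ 11111✓
Round 1: -0010✓ -0011✓ -0110✓ -0111✓ -1000✓ -1001✓ -1010✓ -1011✓ -1110✓ -1111✓ 0-010✓ 0-011✓ 0-110✓ 0-111✓ 00-10✓ 00-11✓ 0001-✓ 0011-✓ 01-01✓ 01-10✓ 01-11✓ 010-0✓ 010-1✓ 0100-✓ 0101-✓ 011-1✓ 0111-✓ 1-000✓ 1-001✓ 1-010✓ 1-011✓ 1-110✓ 1-111✓ 10-01✓ 10-10✓ 10-11✓ 100-0✓ 100-1✓ 1000-✓ 1001-✓ 101-1✓ 1011-✓ 11-10✓ 11-11✓ 110-0✓ 110-1✓ 1100-✓ 1101-✓ 1111-✓
Round 2: --010✓ --011✓ --110✓ --111✓ -0-10✓ -0-11✓ -001-✓ -011-✓ -1-10✓ -1-11✓ -10-0✓ -10-1✓ -100-✓ -101-✓ -111-✓ 0--10✓ 0--11✓ 0-01-✓ 0-11-✓ 00-1-✓ 01--1 01-1-✓ 010--✓ 1--10✓ 1--11✓ 1-0-0✓ 1-0-1✓ 1-00-✓ 1-01-✓ 1-11-✓ 10--1 10-1-✓ 100--✓ 11-1-✓ 110--✓
Round 3: ---10✓ ---11✓ --01-✓ --11-✓ -0-1-✓ -1-1-✓ -10-- 0--1-✓ 1--1-✓ 1-0--
Round 4: ---1-
PIs = {---1-, -10--, 01--1, 1-0--, 10--1}
Coverage chart:
  m2: ---1- ←essential
  m3: ---1- ←essential
  m6: ---1- ←essential
  m7: ---1- ←essential
  m8: -10-- ←essential
  m9: -10--,01--1
  m10: ---1-,-10--
  m11: ---1-,-10--,01--1
  m13: 01--1 ←essential
  m14: ---1- ←essential
  m15: ---1-,01--1
  m16: 1-0-- ←essential
  m17: 1-0--,10--1
  m18: ---1-,1-0--
  m19: ---1-,1-0--,10--1
  m21: 10--1 ←essential
  m22: ---1- ←essential
  m23: ---1-,10--1
  m24: -10--,1-0--
  m25: -10--,1-0--
  m26: ---1-,-10--,1-0--
  m27: ---1-,-10--,1-0--
  m30: ---1- ←essential
  m31: ---1- ←essential
Essential: ---1-, -10--, 01--1, 1-0--, 10--1

5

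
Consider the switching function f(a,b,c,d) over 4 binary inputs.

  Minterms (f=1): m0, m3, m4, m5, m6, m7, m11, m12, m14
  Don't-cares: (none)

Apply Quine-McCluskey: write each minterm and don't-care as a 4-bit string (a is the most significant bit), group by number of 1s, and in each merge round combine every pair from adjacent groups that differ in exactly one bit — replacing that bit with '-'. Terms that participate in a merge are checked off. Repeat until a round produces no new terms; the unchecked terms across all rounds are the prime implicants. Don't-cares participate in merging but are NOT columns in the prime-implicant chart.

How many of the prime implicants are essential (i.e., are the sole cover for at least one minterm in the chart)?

[col 0] 0000*, 0011*, 0100*, 0101*, 0110*, 0111*, 1011*, 1100*, 1110*
[col 1] -011, -100*, -110*, 0-00, 0-11, 01-0*, 01-1*, 010-*, 011-*, 11-0*
[col 2] -1-0, 01--
Prime implicants: -011, -1-0, 0-00, 0-11, 01--
PI chart (minterm → PIs covering it):
  0 | 0-00  (sole → essential)
  3 | -011,0-11
  4 | -1-0,0-00,01--
  5 | 01--  (sole → essential)
  6 | -1-0,01--
  7 | 0-11,01--
  11 | -011  (sole → essential)
  12 | -1-0  (sole → essential)
  14 | -1-0  (sole → essential)
Essential prime implicants: -011, -1-0, 0-00, 01--

4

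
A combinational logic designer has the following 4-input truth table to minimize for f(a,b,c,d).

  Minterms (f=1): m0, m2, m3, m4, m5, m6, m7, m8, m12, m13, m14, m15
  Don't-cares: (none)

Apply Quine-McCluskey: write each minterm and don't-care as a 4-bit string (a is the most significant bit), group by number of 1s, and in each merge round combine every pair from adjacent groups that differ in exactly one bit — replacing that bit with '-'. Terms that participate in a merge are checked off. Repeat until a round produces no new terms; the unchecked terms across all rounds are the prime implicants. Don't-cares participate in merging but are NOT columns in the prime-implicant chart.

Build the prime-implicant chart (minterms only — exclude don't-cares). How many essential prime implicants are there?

3

Round 0: 0000✓ 0010✓ 0011✓ 0100✓ 0101✓ 0110✓ 0111✓ 1000✓ 1100✓ 1101✓ 1110✓ 1111✓
Round 1: -000✓ -100✓ -101✓ -110✓ -111✓ 0-00✓ 0-10✓ 0-11✓ 00-0✓ 001-✓ 01-0✓ 01-1✓ 010-✓ 011-✓ 1-00✓ 11-0✓ 11-1✓ 110-✓ 111-✓
Round 2: --00 -1-0✓ -1-1✓ -10-✓ -11-✓ 0--0 0-1- 01--✓ 11--✓
Round 3: -1--
PIs = {--00, -1--, 0--0, 0-1-}
Coverage chart:
  m0: --00,0--0
  m2: 0--0,0-1-
  m3: 0-1- ←essential
  m4: --00,-1--,0--0
  m5: -1-- ←essential
  m6: -1--,0--0,0-1-
  m7: -1--,0-1-
  m8: --00 ←essential
  m12: --00,-1--
  m13: -1-- ←essential
  m14: -1-- ←essential
  m15: -1-- ←essential
Essential: --00, -1--, 0-1-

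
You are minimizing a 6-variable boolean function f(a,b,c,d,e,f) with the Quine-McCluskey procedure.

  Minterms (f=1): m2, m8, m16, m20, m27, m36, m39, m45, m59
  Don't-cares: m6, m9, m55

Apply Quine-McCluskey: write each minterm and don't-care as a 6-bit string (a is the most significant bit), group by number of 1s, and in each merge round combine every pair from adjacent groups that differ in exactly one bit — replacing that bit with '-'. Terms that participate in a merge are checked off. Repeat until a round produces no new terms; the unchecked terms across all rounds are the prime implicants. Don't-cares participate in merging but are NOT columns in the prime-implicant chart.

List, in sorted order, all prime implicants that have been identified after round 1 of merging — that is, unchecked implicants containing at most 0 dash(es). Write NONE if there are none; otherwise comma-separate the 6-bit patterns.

100100, 101101

Round 0: 000010✓ 000110✓ 001000✓ 001001✓ 010000✓ 010100✓ 011011✓ 100100 100111✓ 101101 110111✓ 111011✓
Round 1: -11011 000-10 00100- 010-00 1-0111
PIs = {-11011, 000-10, 00100-, 010-00, 1-0111, 100100, 101101}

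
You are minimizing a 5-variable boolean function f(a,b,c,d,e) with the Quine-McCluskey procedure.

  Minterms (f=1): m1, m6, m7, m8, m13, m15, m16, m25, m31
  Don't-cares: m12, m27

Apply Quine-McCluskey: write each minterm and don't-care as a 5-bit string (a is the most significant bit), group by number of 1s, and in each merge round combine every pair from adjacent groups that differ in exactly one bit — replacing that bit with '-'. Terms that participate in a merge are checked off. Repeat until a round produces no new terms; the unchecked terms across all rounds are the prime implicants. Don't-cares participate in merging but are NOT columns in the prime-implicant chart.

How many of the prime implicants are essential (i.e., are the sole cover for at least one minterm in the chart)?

size-2^0 implicants → 00001  00110(✓)  00111(✓)  01000(✓)  01100(✓)  01101(✓)  01111(✓)  10000  11001(✓)  11011(✓)  11111(✓)
size-2^1 implicants → -1111  0-111  0011-  01-00  011-1  0110-  11-11  110-1
Unchecked terms (primes): -1111, 0-111, 00001, 0011-, 01-00, 011-1, 0110-, 10000, 11-11, 110-1
Minterm coverage:
  m1 ⊆ 00001 [E]
  m6 ⊆ 0011- [E]
  m7 ⊆ 0-111,0011-
  m8 ⊆ 01-00 [E]
  m13 ⊆ 011-1,0110-
  m15 ⊆ -1111,0-111,011-1
  m16 ⊆ 10000 [E]
  m25 ⊆ 110-1 [E]
  m31 ⊆ -1111,11-11
E = {00001, 0011-, 01-00, 10000, 110-1}

5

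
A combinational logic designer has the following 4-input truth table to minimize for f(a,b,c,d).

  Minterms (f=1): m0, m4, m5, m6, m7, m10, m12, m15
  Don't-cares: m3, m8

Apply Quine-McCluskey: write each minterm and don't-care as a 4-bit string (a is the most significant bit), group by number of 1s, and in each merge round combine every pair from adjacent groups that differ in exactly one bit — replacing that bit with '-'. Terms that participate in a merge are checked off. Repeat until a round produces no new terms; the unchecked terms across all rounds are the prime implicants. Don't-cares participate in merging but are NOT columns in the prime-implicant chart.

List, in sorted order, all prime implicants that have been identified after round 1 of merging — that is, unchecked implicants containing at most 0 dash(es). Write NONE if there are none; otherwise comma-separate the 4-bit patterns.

NONE

Round 0: 0000✓ 0011✓ 0100✓ 0101✓ 0110✓ 0111✓ 1000✓ 1010✓ 1100✓ 1111✓
Round 1: -000✓ -100✓ -111 0-00✓ 0-11 01-0✓ 01-1✓ 010-✓ 011-✓ 1-00✓ 10-0
Round 2: --00 01--
PIs = {--00, -111, 0-11, 01--, 10-0}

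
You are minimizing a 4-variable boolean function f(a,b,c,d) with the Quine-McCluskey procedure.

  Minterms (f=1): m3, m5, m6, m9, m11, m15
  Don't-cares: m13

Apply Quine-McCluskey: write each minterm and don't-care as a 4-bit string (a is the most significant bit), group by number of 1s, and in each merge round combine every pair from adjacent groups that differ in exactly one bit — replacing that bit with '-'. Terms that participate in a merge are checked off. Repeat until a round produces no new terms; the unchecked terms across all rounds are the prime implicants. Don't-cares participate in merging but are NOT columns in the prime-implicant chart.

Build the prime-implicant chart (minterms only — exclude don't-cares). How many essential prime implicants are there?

[col 0] 0011*, 0101*, 0110, 1001*, 1011*, 1101*, 1111*
[col 1] -011, -101, 1-01*, 1-11*, 10-1*, 11-1*
[col 2] 1--1
Prime implicants: -011, -101, 0110, 1--1
PI chart (minterm → PIs covering it):
  3 | -011  (sole → essential)
  5 | -101  (sole → essential)
  6 | 0110  (sole → essential)
  9 | 1--1  (sole → essential)
  11 | -011,1--1
  15 | 1--1  (sole → essential)
Essential prime implicants: -011, -101, 0110, 1--1

4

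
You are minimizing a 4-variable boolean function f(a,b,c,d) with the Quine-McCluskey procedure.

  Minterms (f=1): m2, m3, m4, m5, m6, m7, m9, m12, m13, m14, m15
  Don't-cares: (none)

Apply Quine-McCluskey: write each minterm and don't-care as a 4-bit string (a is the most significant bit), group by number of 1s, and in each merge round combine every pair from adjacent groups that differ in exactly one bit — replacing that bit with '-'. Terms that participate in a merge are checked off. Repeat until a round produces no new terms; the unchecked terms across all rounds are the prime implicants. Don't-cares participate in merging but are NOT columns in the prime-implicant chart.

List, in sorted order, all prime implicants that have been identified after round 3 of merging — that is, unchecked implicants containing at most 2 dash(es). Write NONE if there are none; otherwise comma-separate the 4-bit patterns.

0-1-, 1-01

[col 0] 0010*, 0011*, 0100*, 0101*, 0110*, 0111*, 1001*, 1100*, 1101*, 1110*, 1111*
[col 1] -100*, -101*, -110*, -111*, 0-10*, 0-11*, 001-*, 01-0*, 01-1*, 010-*, 011-*, 1-01, 11-0*, 11-1*, 110-*, 111-*
[col 2] -1-0*, -1-1*, -10-*, -11-*, 0-1-, 01--*, 11--*
[col 3] -1--
Prime implicants: -1--, 0-1-, 1-01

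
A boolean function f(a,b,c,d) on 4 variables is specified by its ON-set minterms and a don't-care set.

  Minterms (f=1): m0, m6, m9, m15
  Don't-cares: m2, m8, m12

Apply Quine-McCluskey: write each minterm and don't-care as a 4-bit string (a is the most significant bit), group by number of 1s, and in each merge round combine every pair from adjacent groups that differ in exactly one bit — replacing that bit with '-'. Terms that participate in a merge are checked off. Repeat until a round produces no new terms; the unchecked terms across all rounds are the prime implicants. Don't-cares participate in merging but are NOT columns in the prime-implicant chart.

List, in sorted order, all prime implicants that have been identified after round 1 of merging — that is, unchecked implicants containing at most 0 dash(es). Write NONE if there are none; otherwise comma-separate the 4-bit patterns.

1111

size-2^0 implicants → 0000(✓)  0010(✓)  0110(✓)  1000(✓)  1001(✓)  1100(✓)  1111
size-2^1 implicants → -000  0-10  00-0  1-00  100-
Unchecked terms (primes): -000, 0-10, 00-0, 1-00, 100-, 1111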